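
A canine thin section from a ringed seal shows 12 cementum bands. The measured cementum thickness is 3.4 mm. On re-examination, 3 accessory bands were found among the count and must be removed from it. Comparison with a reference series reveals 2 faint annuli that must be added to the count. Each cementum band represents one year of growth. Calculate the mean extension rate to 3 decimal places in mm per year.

0.309 mm per year

True cementum band count = 12 − 3 + 2 = 11.
Extension rate ≈ 3.4 / 11 = 0.309 mm per year.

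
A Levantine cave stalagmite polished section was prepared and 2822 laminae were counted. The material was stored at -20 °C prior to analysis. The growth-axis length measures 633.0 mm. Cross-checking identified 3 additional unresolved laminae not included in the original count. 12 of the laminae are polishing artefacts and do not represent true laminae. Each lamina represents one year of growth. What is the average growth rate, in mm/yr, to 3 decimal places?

After corrections the count is 2822 − 12 + 3 = 2813 laminae.
Mean rate = 633.0 mm / 2813 years ≈ 0.225 mm/yr.

0.225 mm/yr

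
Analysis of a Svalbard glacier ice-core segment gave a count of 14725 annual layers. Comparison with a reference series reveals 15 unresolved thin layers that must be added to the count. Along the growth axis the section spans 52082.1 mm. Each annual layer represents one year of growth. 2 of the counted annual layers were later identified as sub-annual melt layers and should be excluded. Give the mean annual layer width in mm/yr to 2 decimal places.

Correcting the raw count gives 14725 − 2 + 15 = 14738 true annual layers.
Extension rate ≈ 52082.1 / 14738 = 3.53 mm/yr.

3.53 mm/yr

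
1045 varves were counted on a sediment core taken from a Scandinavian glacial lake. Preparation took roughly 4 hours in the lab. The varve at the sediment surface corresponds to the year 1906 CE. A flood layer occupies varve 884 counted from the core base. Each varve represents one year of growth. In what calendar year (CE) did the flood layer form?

Between varve 884 and the sediment surface there are 1045 − 884 = 161 varves.
The varve at the sediment surface is 1906 CE, so the flood layer dates to 1906 − 161 = 1745 CE.

1745 CE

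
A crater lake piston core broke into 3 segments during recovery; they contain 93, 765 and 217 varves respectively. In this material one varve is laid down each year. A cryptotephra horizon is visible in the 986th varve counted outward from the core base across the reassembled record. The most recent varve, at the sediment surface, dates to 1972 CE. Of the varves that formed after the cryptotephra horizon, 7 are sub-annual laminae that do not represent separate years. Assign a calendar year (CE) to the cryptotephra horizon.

Total varves = 93 + 765 + 217 = 1075.
1075 − 986 = 89 varves lie beyond the cryptotephra horizon toward the sediment surface.
89 − 7 false = 82 true varves after the cryptotephra horizon.
Counting back 82 years from 1972 CE places the cryptotephra horizon in 1972 − 82 = 1890 CE.

1890 CE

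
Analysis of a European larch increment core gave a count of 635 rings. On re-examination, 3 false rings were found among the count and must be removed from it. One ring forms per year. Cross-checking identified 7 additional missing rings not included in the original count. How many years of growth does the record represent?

639 yr

Correcting the raw count gives 635 − 3 + 7 = 639 true rings.
One ring per year makes the duration 639 years.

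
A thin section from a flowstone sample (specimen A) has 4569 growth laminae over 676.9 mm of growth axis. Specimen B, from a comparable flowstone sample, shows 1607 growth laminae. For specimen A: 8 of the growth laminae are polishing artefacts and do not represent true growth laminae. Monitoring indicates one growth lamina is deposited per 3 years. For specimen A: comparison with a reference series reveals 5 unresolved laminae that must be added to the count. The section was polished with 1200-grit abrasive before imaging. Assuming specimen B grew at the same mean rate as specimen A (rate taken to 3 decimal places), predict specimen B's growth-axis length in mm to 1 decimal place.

Specimen A: correcting the raw count gives 4569 − 8 + 5 = 4566 true growth laminae.
Specimen A: 4566 growth laminae at 3 years each span 4566 × 3 = 13698 years.
A: Extension rate ≈ 676.9 / 13698 = 0.049 mm/year.
Specimen B: 1607 growth laminae at 3 years each span 1607 × 3 = 4821 years. For B, 0.049 mm/year × 4821 years = 236.2 mm.

236.2 mm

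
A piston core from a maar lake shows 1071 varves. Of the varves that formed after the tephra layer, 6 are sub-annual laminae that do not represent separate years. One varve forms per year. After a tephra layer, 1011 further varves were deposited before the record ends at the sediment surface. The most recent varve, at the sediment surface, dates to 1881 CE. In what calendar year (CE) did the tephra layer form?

There are 1011 varves younger than the tephra layer.
Removing the 6 false varves leaves 1011 − 6 = 1005 true varves beyond the tephra layer.
1881 − 1005 = 876 CE.

876 CE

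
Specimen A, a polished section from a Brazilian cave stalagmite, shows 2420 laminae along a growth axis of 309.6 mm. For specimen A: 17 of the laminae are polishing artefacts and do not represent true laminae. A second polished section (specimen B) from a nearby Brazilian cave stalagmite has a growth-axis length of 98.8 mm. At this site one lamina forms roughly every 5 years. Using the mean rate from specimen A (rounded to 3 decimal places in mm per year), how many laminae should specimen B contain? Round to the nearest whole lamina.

760 laminae

Specimen A: after corrections the count is 2420 − 17 = 2403 laminae.
Specimen A: 2403 laminae at 5 years each span 2403 × 5 = 12015 years.
A: Mean rate = 309.6 mm / 12015 years ≈ 0.026 mm/yr.
Specimen B: 98.8 mm / 0.026 mm per year = 3800.00 years; at 5 years per lamina that is 3800.00 / 5 ≈ 760 laminae.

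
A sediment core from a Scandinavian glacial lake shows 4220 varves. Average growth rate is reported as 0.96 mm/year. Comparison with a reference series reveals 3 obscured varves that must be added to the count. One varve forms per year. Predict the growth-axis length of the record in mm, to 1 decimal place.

Adjusted count: 4220 + 3 = 4223 varves.
Length ≈ 0.96 × 4223 = 4054.1 mm.

4054.1 mm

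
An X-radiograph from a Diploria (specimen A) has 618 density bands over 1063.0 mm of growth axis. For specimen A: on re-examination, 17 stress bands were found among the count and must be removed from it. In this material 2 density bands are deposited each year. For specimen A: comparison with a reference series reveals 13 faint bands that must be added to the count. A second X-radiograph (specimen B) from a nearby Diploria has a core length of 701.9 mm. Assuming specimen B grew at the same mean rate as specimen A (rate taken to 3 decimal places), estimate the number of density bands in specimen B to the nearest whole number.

Specimen A: after corrections the count is 618 − 17 + 13 = 614 density bands.
Specimen A: with 2 density bands per year, 614 / 2 = 307 years.
A: Mean rate = 1063.0 mm / 307 years ≈ 3.463 mm/yr.
Specimen B: 701.9 mm / 3.463 mm per year = 202.69 years; at 2 density bands per year that is 202.69 × 2 ≈ 405 density bands.

405 density bands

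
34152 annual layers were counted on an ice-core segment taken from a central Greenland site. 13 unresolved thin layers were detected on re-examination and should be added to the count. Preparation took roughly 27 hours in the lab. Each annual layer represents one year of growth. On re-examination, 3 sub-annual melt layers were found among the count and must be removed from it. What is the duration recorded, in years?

After corrections the count is 34152 − 3 + 13 = 34162 annual layers.
At one annual layer per year, that is 34162 years.

34162 years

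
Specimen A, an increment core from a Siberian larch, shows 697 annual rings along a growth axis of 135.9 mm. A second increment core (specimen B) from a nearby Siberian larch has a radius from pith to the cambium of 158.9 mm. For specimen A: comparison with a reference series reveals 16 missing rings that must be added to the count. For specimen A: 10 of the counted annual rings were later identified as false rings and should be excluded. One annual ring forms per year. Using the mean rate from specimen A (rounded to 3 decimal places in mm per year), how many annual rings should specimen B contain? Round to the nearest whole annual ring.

Specimen A: adjusted count: 697 − 10 + 16 = 703 annual rings.
A: Extension rate ≈ 135.9 / 703 = 0.193 mm/yr.
For B, 158.9 / 0.193 = 823.32 years ≈ 823 annual rings.

823 annual rings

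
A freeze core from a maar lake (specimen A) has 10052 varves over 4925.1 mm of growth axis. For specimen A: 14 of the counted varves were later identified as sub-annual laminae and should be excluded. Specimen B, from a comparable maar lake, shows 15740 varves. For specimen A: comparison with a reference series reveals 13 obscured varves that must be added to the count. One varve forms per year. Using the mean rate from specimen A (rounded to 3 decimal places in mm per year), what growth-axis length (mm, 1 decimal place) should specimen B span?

7712.6 mm

Specimen A: true varve count = 10052 − 14 + 13 = 10051.
A: Extension rate ≈ 4925.1 / 10051 = 0.490 mm/year.
B's length ≈ 0.490 × 15740 = 7712.6 mm.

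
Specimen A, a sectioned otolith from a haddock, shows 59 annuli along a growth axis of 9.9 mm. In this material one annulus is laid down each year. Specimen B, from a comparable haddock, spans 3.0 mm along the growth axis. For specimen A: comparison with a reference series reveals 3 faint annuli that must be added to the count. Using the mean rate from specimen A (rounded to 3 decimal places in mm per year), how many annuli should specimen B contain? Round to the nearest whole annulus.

19 annuli

Specimen A: after corrections the count is 59 + 3 = 62 annuli.
A: 9.9 mm over 62 years gives 9.9 / 62 ≈ 0.160 mm/yr.
For B, 3.0 / 0.160 = 18.75 years ≈ 19 annuli.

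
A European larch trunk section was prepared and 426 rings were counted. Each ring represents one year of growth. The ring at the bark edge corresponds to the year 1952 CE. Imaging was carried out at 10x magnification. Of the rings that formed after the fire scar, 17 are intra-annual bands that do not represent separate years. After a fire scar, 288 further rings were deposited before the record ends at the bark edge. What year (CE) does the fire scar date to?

288 rings post-date the fire scar.
Removing the 17 false rings leaves 288 − 17 = 271 true rings beyond the fire scar.
Counting back 271 years from 1952 CE places the fire scar in 1952 − 271 = 1681 CE.

1681 CE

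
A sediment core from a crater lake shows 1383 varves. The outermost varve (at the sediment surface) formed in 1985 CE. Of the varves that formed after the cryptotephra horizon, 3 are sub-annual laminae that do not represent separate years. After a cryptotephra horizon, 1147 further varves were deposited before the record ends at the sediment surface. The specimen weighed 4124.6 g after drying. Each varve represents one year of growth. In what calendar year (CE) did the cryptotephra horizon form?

841 CE

There are 1147 varves younger than the cryptotephra horizon.
1147 − 3 false = 1144 true varves after the cryptotephra horizon.
The varve at the sediment surface is 1985 CE, so the cryptotephra horizon dates to 1985 − 1144 = 841 CE.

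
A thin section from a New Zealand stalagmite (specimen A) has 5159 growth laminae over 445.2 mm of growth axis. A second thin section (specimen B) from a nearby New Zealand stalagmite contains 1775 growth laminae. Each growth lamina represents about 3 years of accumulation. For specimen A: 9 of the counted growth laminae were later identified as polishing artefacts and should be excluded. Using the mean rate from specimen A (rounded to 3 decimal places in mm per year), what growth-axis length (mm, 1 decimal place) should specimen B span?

Specimen A: adjusted count: 5159 − 9 = 5150 growth laminae.
Specimen A: multiplying by 3 years per growth lamina: 5150 × 3 = 15450 years.
A: Extension rate ≈ 445.2 / 15450 = 0.029 mm/year.
Specimen B: 1775 growth laminae at 3 years each span 1775 × 3 = 5325 years. Length of B = 0.029 × 5325 = 154.4 mm.

154.4 mm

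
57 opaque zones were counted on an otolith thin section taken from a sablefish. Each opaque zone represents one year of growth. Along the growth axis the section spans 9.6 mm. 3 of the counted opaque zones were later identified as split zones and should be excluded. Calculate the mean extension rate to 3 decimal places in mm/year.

After corrections the count is 57 − 3 = 54 opaque zones.
Extension rate ≈ 9.6 / 54 = 0.178 mm/year.

0.178 mm/year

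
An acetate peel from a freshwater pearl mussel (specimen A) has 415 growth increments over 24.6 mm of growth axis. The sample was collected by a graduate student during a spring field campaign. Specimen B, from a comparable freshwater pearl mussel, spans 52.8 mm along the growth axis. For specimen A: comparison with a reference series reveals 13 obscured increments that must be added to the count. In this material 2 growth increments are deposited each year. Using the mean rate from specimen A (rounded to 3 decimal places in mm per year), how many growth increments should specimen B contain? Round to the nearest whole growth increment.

Specimen A: adjusted count: 415 + 13 = 428 growth increments.
Specimen A: 428 growth increments at 2 per year is 428 / 2 = 214 years.
A: 24.6 mm over 214 years gives 24.6 / 214 ≈ 0.115 mm per year.
Specimen B: 52.8 mm / 0.115 mm per year = 459.13 years; at 2 growth increments per year that is 459.13 × 2 ≈ 918 growth increments.

918 growth increments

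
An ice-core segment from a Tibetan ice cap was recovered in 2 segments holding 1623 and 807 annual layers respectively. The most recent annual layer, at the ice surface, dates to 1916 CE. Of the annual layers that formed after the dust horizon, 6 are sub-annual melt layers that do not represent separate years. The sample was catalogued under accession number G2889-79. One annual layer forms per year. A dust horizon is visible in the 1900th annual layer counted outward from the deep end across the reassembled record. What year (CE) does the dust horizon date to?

Total annual layers = 1623 + 807 = 2430.
Between annual layer 1900 and the ice surface there are 2430 − 1900 = 530 annual layers.
Excluding 6 false annual layers: 530 − 6 = 524.
1916 − 524 = 1392 CE.

1392 CE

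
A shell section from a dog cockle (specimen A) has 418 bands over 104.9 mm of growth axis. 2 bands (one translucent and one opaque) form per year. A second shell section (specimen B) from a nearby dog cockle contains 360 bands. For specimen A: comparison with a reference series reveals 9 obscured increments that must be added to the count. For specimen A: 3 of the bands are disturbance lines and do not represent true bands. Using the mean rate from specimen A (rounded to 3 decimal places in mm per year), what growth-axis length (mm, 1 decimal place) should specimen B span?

Specimen A: true band count = 418 − 3 + 9 = 424.
Specimen A: 424 bands at 2 per year is 424 / 2 = 212 years.
A: 104.9 mm over 212 years gives 104.9 / 212 ≈ 0.495 mm per year.
Specimen B: with 2 bands per year, 360 / 2 = 180 years. B's length ≈ 0.495 × 180 = 89.1 mm.

89.1 mm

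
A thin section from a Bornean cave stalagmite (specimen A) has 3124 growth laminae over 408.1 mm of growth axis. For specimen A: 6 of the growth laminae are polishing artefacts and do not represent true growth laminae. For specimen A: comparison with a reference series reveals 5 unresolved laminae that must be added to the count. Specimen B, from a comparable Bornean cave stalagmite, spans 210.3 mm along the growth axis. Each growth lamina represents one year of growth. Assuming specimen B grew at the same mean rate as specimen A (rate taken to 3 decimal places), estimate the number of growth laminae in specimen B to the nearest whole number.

1605 growth laminae

Specimen A: true growth lamina count = 3124 − 6 + 5 = 3123.
A: 408.1 mm over 3123 years gives 408.1 / 3123 ≈ 0.131 mm per year.
For B, 210.3 / 0.131 = 1605.34 years ≈ 1605 growth laminae.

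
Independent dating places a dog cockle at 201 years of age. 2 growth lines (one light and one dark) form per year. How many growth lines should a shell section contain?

With 2 growth lines per year, 201 years would produce 201 × 2 = 402 growth lines.
So 402 growth lines should be present.

402 growth lines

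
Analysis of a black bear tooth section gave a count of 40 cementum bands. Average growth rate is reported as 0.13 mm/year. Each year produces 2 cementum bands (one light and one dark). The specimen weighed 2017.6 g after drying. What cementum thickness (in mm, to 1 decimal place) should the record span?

Dividing by 2 cementum bands per year: 40 / 2 = 20 years.
20 years at 0.13 mm/year gives 0.13 × 20 = 2.6 mm.

2.6 mm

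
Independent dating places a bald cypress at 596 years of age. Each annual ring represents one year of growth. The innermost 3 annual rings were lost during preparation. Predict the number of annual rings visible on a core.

593 annual rings

Expected annual rings over 596 years: 596.
596 − 3 missed = 593 annual rings expected in the prepared section.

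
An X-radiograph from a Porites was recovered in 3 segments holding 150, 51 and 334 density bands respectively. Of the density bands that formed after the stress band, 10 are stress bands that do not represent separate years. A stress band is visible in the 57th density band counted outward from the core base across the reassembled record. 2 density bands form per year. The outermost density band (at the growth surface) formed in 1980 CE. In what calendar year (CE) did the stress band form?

1746 CE

Total density bands = 150 + 51 + 334 = 535.
The stress band sits at density band 57 from the core base, so 535 − 57 = 478 density bands formed after it.
478 − 10 false = 468 true density bands after the stress band.
With 2 density bands per year, 468 / 2 = 234 years.
1980 − 234 = 1746 CE.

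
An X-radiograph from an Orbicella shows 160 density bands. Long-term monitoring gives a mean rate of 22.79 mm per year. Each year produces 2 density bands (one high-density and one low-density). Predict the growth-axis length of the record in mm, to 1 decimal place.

160 density bands at 2 per year is 160 / 2 = 80 years.
Length ≈ 22.79 × 80 = 1823.2 mm.

1823.2 mm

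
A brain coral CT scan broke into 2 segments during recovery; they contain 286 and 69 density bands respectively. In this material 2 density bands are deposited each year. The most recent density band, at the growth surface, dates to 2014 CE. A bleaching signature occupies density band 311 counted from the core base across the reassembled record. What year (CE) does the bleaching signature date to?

Total density bands = 286 + 69 = 355.
Between density band 311 and the growth surface there are 355 − 311 = 44 density bands.
With 2 density bands per year, 44 / 2 = 22 years.
Counting back 22 years from 2014 CE places the bleaching signature in 2014 − 22 = 1992 CE.

1992 CE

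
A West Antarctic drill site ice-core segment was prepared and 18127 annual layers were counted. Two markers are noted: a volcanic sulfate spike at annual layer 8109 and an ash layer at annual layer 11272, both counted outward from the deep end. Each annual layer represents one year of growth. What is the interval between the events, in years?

3163 yr

Separation: 11272 − 8109 = 3163 annual layers.
At one annual layer per year, 3163 years elapsed between them.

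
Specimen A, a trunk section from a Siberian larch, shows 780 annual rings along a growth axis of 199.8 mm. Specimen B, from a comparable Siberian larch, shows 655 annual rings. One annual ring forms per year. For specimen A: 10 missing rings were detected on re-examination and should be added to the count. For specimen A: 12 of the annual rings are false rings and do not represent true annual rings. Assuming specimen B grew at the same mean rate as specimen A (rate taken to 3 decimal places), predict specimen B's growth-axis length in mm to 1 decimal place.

168.3 mm

Specimen A: adjusted count: 780 − 12 + 10 = 778 annual rings.
A: 199.8 mm over 778 years gives 199.8 / 778 ≈ 0.257 mm per year.
For B, 0.257 mm/year × 655 years = 168.3 mm.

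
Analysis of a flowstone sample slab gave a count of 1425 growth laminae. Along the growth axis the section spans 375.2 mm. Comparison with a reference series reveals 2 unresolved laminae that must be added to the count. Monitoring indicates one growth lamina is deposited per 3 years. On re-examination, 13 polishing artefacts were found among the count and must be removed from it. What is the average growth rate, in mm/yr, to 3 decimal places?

Correcting the raw count gives 1425 − 13 + 2 = 1414 true growth laminae.
1414 growth laminae at 3 years each span 1414 × 3 = 4242 years.
375.2 mm over 4242 years gives 375.2 / 4242 ≈ 0.088 mm/yr.

0.088 mm/yr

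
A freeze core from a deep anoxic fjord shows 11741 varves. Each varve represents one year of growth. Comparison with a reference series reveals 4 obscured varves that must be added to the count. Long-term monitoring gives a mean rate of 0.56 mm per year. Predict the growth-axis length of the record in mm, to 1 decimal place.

6577.2 mm

True varve count = 11741 + 4 = 11745.
Predicted length = 0.56 mm/year × 11745 years = 6577.2 mm.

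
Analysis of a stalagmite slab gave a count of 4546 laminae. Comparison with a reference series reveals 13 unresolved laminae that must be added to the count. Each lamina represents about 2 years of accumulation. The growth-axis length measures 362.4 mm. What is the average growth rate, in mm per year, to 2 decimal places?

True lamina count = 4546 + 13 = 4559.
4559 laminae at 2 years each span 4559 × 2 = 9118 years.
362.4 mm over 9118 years gives 362.4 / 9118 ≈ 0.04 mm per year.

0.04 mm per year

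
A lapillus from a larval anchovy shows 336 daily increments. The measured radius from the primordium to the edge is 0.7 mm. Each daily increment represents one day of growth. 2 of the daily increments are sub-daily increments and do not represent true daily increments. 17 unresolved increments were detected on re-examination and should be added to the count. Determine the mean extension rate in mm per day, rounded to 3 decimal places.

Correcting the raw count gives 336 − 2 + 17 = 351 true daily increments.
0.7 mm over 351 days gives 0.7 / 351 ≈ 0.002 mm per day.

0.002 mm per day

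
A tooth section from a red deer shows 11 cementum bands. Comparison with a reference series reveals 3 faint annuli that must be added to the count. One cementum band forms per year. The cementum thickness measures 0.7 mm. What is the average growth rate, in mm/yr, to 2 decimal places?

0.05 mm/yr

Adjusted count: 11 + 3 = 14 cementum bands.
Mean rate = 0.7 mm / 14 years ≈ 0.05 mm/yr.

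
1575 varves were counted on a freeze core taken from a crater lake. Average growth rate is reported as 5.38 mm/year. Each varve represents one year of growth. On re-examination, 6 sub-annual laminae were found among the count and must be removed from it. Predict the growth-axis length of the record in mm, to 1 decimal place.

8441.2 mm

Correcting the raw count gives 1575 − 6 = 1569 true varves.
Predicted length = 5.38 mm/year × 1569 years = 8441.2 mm.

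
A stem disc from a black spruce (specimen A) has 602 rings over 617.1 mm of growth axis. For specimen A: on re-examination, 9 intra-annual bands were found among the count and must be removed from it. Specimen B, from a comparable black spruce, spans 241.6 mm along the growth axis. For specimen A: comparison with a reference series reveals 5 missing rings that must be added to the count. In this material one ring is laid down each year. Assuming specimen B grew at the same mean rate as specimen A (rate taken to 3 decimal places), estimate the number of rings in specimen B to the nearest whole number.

234 rings

Specimen A: correcting the raw count gives 602 − 9 + 5 = 598 true rings.
A: Extension rate ≈ 617.1 / 598 = 1.032 mm/yr.
For B, 241.6 / 1.032 = 234.11 years ≈ 234 rings.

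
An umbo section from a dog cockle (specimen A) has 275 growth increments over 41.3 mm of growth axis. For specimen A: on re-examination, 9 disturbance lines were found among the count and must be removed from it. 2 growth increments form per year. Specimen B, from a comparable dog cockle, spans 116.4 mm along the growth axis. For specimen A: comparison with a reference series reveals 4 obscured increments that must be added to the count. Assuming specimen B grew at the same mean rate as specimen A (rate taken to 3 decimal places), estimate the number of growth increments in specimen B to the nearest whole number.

Specimen A: true growth increment count = 275 − 9 + 4 = 270.
Specimen A: dividing by 2 growth increments per year: 270 / 2 = 135 years.
A: Extension rate ≈ 41.3 / 135 = 0.306 mm per year.
For B, 116.4 / 0.306 = 380.39 years; at 2 growth increments per year that is 380.39 × 2 ≈ 761 growth increments.

761 growth increments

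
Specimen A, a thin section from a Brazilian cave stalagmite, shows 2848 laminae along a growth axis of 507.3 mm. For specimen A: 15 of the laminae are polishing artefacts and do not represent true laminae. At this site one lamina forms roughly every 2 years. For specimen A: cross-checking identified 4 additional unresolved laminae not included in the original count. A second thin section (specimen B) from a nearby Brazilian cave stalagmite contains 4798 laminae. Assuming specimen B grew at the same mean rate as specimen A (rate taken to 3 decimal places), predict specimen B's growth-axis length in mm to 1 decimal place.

854.0 mm

Specimen A: after corrections the count is 2848 − 15 + 4 = 2837 laminae.
Specimen A: multiplying by 2 years per lamina: 2837 × 2 = 5674 years.
A: 507.3 mm over 5674 years gives 507.3 / 5674 ≈ 0.089 mm per year.
Specimen B: at 2 years per lamina, 4798 × 2 = 9596 years. Length of B = 0.089 × 9596 = 854.0 mm.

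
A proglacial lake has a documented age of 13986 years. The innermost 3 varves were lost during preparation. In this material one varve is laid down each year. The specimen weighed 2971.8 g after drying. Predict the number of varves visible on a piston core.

At one varve per year, 13986 years correspond to 13986 varves.
13986 − 3 missed = 13983 varves expected in the prepared section.

13983 varves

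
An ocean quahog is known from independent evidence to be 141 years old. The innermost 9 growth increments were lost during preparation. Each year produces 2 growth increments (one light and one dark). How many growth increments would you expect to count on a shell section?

141 years at 2 growth increments per year gives 141 × 2 = 282 growth increments.
Subtracting the 9 growth increments not captured gives 282 − 9 = 273 growth increments in the record.

273 growth increments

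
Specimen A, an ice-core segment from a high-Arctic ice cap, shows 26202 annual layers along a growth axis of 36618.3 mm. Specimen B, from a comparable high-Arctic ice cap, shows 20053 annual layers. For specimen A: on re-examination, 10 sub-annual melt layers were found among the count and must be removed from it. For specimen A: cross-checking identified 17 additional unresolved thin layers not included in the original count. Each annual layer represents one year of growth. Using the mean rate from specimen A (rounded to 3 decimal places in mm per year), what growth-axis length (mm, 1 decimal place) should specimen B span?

Specimen A: true annual layer count = 26202 − 10 + 17 = 26209.
A: Extension rate ≈ 36618.3 / 26209 = 1.397 mm/year.
B's length ≈ 1.397 × 20053 = 28014.0 mm.

28014.0 mm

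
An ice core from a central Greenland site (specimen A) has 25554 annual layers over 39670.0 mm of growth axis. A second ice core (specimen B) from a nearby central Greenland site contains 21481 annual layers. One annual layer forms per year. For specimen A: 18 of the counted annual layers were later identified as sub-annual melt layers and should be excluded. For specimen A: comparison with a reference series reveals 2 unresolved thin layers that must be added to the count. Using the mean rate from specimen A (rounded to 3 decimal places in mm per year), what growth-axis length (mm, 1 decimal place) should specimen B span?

Specimen A: true annual layer count = 25554 − 18 + 2 = 25538.
A: 39670.0 mm over 25538 years gives 39670.0 / 25538 ≈ 1.553 mm/year.
For B, 1.553 mm/year × 21481 years = 33360.0 mm.

33360.0 mm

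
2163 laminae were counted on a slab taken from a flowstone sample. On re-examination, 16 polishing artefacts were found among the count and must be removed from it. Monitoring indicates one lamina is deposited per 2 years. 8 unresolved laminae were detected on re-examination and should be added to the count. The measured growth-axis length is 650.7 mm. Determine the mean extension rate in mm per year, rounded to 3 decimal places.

Correcting the raw count gives 2163 − 16 + 8 = 2155 true laminae.
At 2 years per lamina, 2155 × 2 = 4310 years.
Extension rate ≈ 650.7 / 4310 = 0.151 mm per year.

0.151 mm per year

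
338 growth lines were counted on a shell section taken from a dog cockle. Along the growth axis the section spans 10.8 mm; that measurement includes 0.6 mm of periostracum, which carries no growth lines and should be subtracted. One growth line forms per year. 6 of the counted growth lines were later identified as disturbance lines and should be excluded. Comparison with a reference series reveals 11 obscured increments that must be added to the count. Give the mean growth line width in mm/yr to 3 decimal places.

0.030 mm/yr

Correcting the raw count gives 338 − 6 + 11 = 343 true growth lines.
Removing the 0.6 mm offcut leaves 10.8 − 0.6 = 10.2 mm.
Extension rate ≈ 10.2 / 343 = 0.030 mm/yr.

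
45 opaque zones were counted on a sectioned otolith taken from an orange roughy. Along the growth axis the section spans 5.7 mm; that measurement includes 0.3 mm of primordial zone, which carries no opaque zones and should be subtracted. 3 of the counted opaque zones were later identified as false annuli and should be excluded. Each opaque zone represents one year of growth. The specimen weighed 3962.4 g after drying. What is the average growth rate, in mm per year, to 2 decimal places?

0.13 mm per year

Correcting the raw count gives 45 − 3 = 42 true opaque zones.
The growth record spans 5.7 − 0.3 = 5.4 mm.
Mean rate = 5.4 mm / 42 years ≈ 0.13 mm per year.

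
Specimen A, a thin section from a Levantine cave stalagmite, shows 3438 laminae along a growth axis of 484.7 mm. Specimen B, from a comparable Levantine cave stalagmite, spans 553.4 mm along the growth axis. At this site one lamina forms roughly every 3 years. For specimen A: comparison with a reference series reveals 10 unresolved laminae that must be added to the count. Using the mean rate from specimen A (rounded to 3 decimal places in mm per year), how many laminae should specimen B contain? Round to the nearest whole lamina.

Specimen A: adjusted count: 3438 + 10 = 3448 laminae.
Specimen A: 3448 laminae at 3 years each span 3448 × 3 = 10344 years.
A: 484.7 mm over 10344 years gives 484.7 / 10344 ≈ 0.047 mm/yr.
Specimen B: 553.4 mm / 0.047 mm per year = 11774.47 years; at 3 years per lamina that is 11774.47 / 3 ≈ 3925 laminae.

3925 laminae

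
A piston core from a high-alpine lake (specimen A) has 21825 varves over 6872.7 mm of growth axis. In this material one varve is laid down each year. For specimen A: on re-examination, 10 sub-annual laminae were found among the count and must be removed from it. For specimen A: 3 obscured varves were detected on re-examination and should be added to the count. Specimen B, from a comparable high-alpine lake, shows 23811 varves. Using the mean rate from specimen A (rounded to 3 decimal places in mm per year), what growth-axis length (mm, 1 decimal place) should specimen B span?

7500.5 mm

Specimen A: adjusted count: 21825 − 10 + 3 = 21818 varves.
A: Extension rate ≈ 6872.7 / 21818 = 0.315 mm/yr.
B's length ≈ 0.315 × 23811 = 7500.5 mm.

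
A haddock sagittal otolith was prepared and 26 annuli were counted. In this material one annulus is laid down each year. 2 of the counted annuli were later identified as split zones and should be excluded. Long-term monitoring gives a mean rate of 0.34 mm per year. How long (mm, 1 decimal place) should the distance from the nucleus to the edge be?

Correcting the raw count gives 26 − 2 = 24 true annuli.
24 years at 0.34 mm/year gives 0.34 × 24 = 8.2 mm.

8.2 mm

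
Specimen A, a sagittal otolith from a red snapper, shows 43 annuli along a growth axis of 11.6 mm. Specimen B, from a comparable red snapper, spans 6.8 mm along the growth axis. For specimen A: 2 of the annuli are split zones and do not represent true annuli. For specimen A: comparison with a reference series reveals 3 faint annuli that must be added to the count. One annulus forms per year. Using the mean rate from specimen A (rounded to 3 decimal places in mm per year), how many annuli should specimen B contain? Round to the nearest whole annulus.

Specimen A: after corrections the count is 43 − 2 + 3 = 44 annuli.
A: 11.6 mm over 44 years gives 11.6 / 44 ≈ 0.264 mm per year.
For B, 6.8 / 0.264 = 25.76 years ≈ 26 annuli.

26 annuli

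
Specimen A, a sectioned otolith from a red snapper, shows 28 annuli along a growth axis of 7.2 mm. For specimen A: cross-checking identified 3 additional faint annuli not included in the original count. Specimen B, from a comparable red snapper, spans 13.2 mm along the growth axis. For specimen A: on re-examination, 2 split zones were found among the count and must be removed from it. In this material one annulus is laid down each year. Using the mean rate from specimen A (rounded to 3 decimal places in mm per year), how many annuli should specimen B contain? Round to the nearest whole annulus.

53 annuli

Specimen A: correcting the raw count gives 28 − 2 + 3 = 29 true annuli.
A: Mean rate = 7.2 mm / 29 years ≈ 0.248 mm per year.
B spans 13.2 / 0.248 = 53.23 years ≈ 53 annuli.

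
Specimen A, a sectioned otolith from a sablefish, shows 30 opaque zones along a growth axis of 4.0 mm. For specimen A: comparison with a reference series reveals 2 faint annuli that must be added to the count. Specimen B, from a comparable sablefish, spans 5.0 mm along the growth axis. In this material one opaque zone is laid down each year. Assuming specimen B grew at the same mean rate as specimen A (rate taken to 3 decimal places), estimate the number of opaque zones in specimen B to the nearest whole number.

Specimen A: correcting the raw count gives 30 + 2 = 32 true opaque zones.
A: Extension rate ≈ 4.0 / 32 = 0.125 mm/year.
B spans 5.0 / 0.125 = 40.00 years ≈ 40 opaque zones.

40 opaque zones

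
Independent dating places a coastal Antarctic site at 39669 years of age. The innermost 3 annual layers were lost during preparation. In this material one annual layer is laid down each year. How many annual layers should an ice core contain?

At one annual layer per year, 39669 years correspond to 39669 annual layers.
39669 − 3 missed = 39666 annual layers expected in the prepared section.

39666 annual layers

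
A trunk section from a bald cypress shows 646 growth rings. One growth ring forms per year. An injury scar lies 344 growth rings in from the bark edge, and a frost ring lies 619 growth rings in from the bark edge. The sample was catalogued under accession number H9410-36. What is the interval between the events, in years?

275 years

619 − 344 = 275 growth rings lie between the two events.
That is 275 years at one growth ring per year.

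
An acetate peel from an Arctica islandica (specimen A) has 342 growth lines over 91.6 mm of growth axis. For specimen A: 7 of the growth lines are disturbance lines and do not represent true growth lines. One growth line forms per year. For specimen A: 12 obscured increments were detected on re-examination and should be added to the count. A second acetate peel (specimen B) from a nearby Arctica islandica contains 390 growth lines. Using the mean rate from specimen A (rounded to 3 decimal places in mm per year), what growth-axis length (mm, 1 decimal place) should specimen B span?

Specimen A: adjusted count: 342 − 7 + 12 = 347 growth lines.
A: Mean rate = 91.6 mm / 347 years ≈ 0.264 mm/yr.
B's length ≈ 0.264 × 390 = 103.0 mm.

103.0 mm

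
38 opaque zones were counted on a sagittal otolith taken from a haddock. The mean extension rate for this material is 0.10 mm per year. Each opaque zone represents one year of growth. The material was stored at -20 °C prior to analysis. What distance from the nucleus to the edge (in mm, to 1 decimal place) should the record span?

3.8 mm

The record spans 38 years at 0.10 mm per year.
Length ≈ 0.10 × 38 = 3.8 mm.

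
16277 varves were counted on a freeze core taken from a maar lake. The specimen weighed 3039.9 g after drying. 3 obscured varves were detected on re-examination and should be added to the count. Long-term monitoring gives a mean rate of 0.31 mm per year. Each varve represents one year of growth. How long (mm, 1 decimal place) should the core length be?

After corrections the count is 16277 + 3 = 16280 varves.
Length ≈ 0.31 × 16280 = 5046.8 mm.

5046.8 mm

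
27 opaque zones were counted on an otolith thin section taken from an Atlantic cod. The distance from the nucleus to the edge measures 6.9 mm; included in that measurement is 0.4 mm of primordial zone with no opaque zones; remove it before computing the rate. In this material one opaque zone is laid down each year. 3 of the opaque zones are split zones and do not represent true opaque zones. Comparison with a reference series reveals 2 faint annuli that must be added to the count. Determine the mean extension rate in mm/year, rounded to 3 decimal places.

True opaque zone count = 27 − 3 + 2 = 26.
Net length = 6.9 − 0.4 = 6.5 mm.
6.5 mm over 26 years gives 6.5 / 26 ≈ 0.250 mm/year.

0.250 mm/year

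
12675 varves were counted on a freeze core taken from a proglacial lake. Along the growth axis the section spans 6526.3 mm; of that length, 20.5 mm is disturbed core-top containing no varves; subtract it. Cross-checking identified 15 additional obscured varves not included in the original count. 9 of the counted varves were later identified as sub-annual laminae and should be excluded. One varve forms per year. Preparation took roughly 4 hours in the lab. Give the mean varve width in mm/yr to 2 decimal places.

True varve count = 12675 − 9 + 15 = 12681.
Removing the 20.5 mm offcut leaves 6526.3 − 20.5 = 6505.8 mm.
Extension rate ≈ 6505.8 / 12681 = 0.51 mm/yr.

0.51 mm/yr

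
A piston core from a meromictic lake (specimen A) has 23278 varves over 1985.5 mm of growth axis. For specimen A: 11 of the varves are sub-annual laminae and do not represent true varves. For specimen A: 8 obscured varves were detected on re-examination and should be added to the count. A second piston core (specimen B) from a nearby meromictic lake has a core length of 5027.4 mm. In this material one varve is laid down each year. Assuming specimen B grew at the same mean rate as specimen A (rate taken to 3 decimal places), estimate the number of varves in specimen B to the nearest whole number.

Specimen A: true varve count = 23278 − 11 + 8 = 23275.
A: 1985.5 mm over 23275 years gives 1985.5 / 23275 ≈ 0.085 mm/year.
Specimen B: 5027.4 mm / 0.085 mm per year = 59145.88 years ≈ 59146 varves.

59146 varves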